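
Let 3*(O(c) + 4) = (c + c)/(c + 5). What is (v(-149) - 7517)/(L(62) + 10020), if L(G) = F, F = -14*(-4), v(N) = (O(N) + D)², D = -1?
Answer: -349846391/470105856 ≈ -0.74419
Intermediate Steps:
O(c) = -4 + 2*c/(3*(5 + c)) (O(c) = -4 + ((c + c)/(c + 5))/3 = -4 + ((2*c)/(5 + c))/3 = -4 + (2*c/(5 + c))/3 = -4 + 2*c/(3*(5 + c)))
v(N) = (-1 + 10*(-6 - N)/(3*(5 + N)))² (v(N) = (10*(-6 - N)/(3*(5 + N)) - 1)² = (-1 + 10*(-6 - N)/(3*(5 + N)))²)
F = 56
L(G) = 56
(v(-149) - 7517)/(L(62) + 10020) = ((75 + 13*(-149))²/(9*(5 - 149)²) - 7517)/(56 + 10020) = ((⅑)*(75 - 1937)²/(-144)² - 7517)/10076 = ((⅑)*(1/20736)*(-1862)² - 7517)*(1/10076) = ((⅑)*(1/20736)*3467044 - 7517)*(1/10076) = (866761/46656 - 7517)*(1/10076) = -349846391/46656*1/10076 = -349846391/470105856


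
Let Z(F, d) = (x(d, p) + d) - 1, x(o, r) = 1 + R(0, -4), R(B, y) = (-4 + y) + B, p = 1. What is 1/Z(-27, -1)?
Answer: -⅑ ≈ -0.11111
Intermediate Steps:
R(B, y) = -4 + B + y
x(o, r) = -7 (x(o, r) = 1 + (-4 + 0 - 4) = 1 - 8 = -7)
Z(F, d) = -8 + d (Z(F, d) = (-7 + d) - 1 = -8 + d)
1/Z(-27, -1) = 1/(-8 - 1) = 1/(-9) = -⅑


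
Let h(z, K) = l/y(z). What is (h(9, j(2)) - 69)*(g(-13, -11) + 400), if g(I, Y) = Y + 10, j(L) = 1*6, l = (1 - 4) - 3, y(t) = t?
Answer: -27797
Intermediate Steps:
l = -6 (l = -3 - 3 = -6)
j(L) = 6
h(z, K) = -6/z
g(I, Y) = 10 + Y
(h(9, j(2)) - 69)*(g(-13, -11) + 400) = (-6/9 - 69)*((10 - 11) + 400) = (-6*⅑ - 69)*(-1 + 400) = (-⅔ - 69)*399 = -209/3*399 = -27797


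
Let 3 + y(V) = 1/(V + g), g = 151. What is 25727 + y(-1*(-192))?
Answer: 8823333/343 ≈ 25724.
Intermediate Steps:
y(V) = -3 + 1/(151 + V) (y(V) = -3 + 1/(V + 151) = -3 + 1/(151 + V))
25727 + y(-1*(-192)) = 25727 + (-452 - (-3)*(-192))/(151 - 1*(-192)) = 25727 + (-452 - 3*192)/(151 + 192) = 25727 + (-452 - 576)/343 = 25727 + (1/343)*(-1028) = 25727 - 1028/343 = 8823333/343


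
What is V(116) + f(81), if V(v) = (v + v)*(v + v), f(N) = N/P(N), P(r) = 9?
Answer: 53833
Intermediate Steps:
f(N) = N/9
V(v) = 4*v**2 (V(v) = (2*v)*(2*v) = 4*v**2)
V(116) + f(81) = 4*116**2 + (1/9)*81 = 4*13456 + 9 = 53824 + 9 = 53833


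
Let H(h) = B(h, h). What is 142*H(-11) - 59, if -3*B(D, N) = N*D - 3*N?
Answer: -22045/3 ≈ -7348.3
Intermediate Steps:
B(D, N) = N - D*N/3 (B(D, N) = -(N*D - 3*N)/3 = -(D*N - 3*N)/3 = -(-3*N + D*N)/3 = N - D*N/3)
H(h) = h*(3 - h)/3
142*H(-11) - 59 = 142*((⅓)*(-11)*(3 - 1*(-11))) - 59 = 142*((⅓)*(-11)*(3 + 11)) - 59 = 142*((⅓)*(-11)*14) - 59 = 142*(-154/3) - 59 = -21868/3 - 59 = -22045/3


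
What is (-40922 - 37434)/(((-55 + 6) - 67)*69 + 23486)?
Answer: -39178/7741 ≈ -5.0611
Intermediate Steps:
(-40922 - 37434)/(((-55 + 6) - 67)*69 + 23486) = -78356/((-49 - 67)*69 + 23486) = -78356/(-116*69 + 23486) = -78356/(-8004 + 23486) = -78356/15482 = -78356*1/15482 = -39178/7741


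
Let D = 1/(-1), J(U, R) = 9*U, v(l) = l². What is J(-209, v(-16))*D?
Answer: 1881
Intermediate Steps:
D = -1
J(-209, v(-16))*D = (9*(-209))*(-1) = -1881*(-1) = 1881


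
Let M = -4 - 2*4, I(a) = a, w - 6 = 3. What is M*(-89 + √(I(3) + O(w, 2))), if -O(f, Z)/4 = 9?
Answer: 1068 - 12*I*√33 ≈ 1068.0 - 68.935*I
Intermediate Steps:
w = 9 (w = 6 + 3 = 9)
O(f, Z) = -36 (O(f, Z) = -4*9 = -36)
M = -12 (M = -4 - 8 = -12)
M*(-89 + √(I(3) + O(w, 2))) = -12*(-89 + √(3 - 36)) = -12*(-89 + √(-33)) = -12*(-89 + I*√33) = 1068 - 12*I*√33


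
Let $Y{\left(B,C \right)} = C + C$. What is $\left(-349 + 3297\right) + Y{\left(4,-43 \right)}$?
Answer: $2862$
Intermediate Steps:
$Y{\left(B,C \right)} = 2 C$
$\left(-349 + 3297\right) + Y{\left(4,-43 \right)} = \left(-349 + 3297\right) + 2 \left(-43\right) = 2948 - 86 = 2862$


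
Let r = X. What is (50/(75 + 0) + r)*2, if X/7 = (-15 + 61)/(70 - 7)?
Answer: 104/9 ≈ 11.556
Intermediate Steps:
X = 46/9 (X = 7*((-15 + 61)/(70 - 7)) = 7*(46/63) = 46/9 ≈ 5.1111)
r = 46/9 ≈ 5.1111
(50/(75 + 0) + r)*2 = (50/(75 + 0) + 46/9)*2 = (50/75 + 46/9)*2 = (50*(1/75) + 46/9)*2 = (⅔ + 46/9)*2 = (52/9)*2 = 104/9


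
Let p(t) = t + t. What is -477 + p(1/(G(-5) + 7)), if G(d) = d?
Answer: -476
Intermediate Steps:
p(t) = 2*t
-477 + p(1/(G(-5) + 7)) = -477 + 2/(-5 + 7) = -477 + 2/2 = -477 + 2*(½) = -477 + 1 = -476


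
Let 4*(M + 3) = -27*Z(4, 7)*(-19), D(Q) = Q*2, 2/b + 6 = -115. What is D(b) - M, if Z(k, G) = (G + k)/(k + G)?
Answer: -60637/484 ≈ -125.28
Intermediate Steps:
Z(k, G) = 1 (Z(k, G) = (G + k)/(G + k) = 1)
b = -2/121 (b = 2/(-6 - 115) = 2/(-121) = 2*(-1/121) = -2/121 ≈ -0.016529)
D(Q) = 2*Q
M = 501/4 (M = -3 + (-27*1*(-19))/4 = -3 + (-27*(-19))/4 = -3 + (¼)*513 = -3 + 513/4 = 501/4 ≈ 125.25)
D(b) - M = 2*(-2/121) - 1*501/4 = -4/121 - 501/4 = -60637/484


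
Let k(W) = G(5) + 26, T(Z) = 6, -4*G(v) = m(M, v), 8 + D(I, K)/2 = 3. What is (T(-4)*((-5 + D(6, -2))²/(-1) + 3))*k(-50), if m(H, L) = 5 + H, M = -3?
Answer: -33966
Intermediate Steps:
D(I, K) = -10 (D(I, K) = -16 + 2*3 = -16 + 6 = -10)
G(v) = -½ (G(v) = -(5 - 3)/4 = -¼*2 = -½)
k(W) = 51/2 (k(W) = -½ + 26 = 51/2)
(T(-4)*((-5 + D(6, -2))²/(-1) + 3))*k(-50) = (6*((-5 - 10)²/(-1) + 3))*(51/2) = (6*((-15)²*(-1) + 3))*(51/2) = (6*(225*(-1) + 3))*(51/2) = (6*(-225 + 3))*(51/2) = (6*(-222))*(51/2) = -1332*51/2 = -33966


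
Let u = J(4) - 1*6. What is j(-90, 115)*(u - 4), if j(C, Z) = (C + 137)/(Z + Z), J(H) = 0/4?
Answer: -47/23 ≈ -2.0435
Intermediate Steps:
J(H) = 0 (J(H) = 0*(1/4) = 0)
u = -6 (u = 0 - 1*6 = 0 - 6 = -6)
j(C, Z) = (137 + C)/(2*Z) (j(C, Z) = (137 + C)/((2*Z)) = (137 + C)*(1/(2*Z)) = (137 + C)/(2*Z))
j(-90, 115)*(u - 4) = ((1/2)*(137 - 90)/115)*(-6 - 4) = ((1/2)*(1/115)*47)*(-10) = (47/230)*(-10) = -47/23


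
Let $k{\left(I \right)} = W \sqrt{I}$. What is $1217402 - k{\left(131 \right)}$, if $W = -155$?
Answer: $1217402 + 155 \sqrt{131} \approx 1.2192 \cdot 10^{6}$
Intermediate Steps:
$k{\left(I \right)} = - 155 \sqrt{I}$
$1217402 - k{\left(131 \right)} = 1217402 - - 155 \sqrt{131} = 1217402 + 155 \sqrt{131}$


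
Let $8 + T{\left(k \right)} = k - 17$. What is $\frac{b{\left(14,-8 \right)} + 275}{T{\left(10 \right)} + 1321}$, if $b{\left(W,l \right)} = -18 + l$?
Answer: $\frac{249}{1306} \approx 0.19066$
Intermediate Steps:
$T{\left(k \right)} = -25 + k$ ($T{\left(k \right)} = -8 + \left(k - 17\right) = -8 + \left(-17 + k\right) = -25 + k$)
$\frac{b{\left(14,-8 \right)} + 275}{T{\left(10 \right)} + 1321} = \frac{\left(-18 - 8\right) + 275}{\left(-25 + 10\right) + 1321} = \frac{-26 + 275}{-15 + 1321} = \frac{249}{1306}$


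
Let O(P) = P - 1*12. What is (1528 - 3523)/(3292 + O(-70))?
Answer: -133/214 ≈ -0.62150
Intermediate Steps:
O(P) = -12 + P (O(P) = P - 12 = -12 + P)
(1528 - 3523)/(3292 + O(-70)) = (1528 - 3523)/(3292 + (-12 - 70)) = -1995/(3292 - 82) = -1995/3210 = -1995*1/3210 = -133/214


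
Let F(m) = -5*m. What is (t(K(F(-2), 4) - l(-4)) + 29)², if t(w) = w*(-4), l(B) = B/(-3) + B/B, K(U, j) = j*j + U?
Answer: 38809/9 ≈ 4312.1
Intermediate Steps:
K(U, j) = U + j² (K(U, j) = j² + U = U + j²)
l(B) = 1 - B/3 (l(B) = B*(-⅓) + 1 = -B/3 + 1 = 1 - B/3)
t(w) = -4*w
(t(K(F(-2), 4) - l(-4)) + 29)² = (-4*((-5*(-2) + 4²) - (1 - ⅓*(-4))) + 29)² = (-4*((10 + 16) - (1 + 4/3)) + 29)² = (-4*(26 - 1*7/3) + 29)² = (-4*(26 - 7/3) + 29)² = (-4*71/3 + 29)² = (-284/3 + 29)² = (-197/3)² = 38809/9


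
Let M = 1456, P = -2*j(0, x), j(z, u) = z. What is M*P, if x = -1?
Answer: 0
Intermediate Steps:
P = 0 (P = -2*0 = 0)
M*P = 1456*0 = 0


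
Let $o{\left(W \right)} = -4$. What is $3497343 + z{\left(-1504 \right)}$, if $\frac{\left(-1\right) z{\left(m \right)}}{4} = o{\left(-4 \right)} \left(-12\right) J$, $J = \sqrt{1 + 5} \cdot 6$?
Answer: $3497343 - 1152 \sqrt{6} \approx 3.4945 \cdot 10^{6}$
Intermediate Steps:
$J = 6 \sqrt{6}$ ($J = \sqrt{6} \cdot 6 = 6 \sqrt{6} \approx 14.697$)
$z{\left(m \right)} = - 1152 \sqrt{6}$ ($z{\left(m \right)} = - 4 \left(-4\right) \left(-12\right) 6 \sqrt{6} = - 4 \cdot 48 \cdot 6 \sqrt{6} = - 4 \cdot 288 \sqrt{6} = - 1152 \sqrt{6}$)
$3497343 + z{\left(-1504 \right)} = 3497343 - 1152 \sqrt{6}$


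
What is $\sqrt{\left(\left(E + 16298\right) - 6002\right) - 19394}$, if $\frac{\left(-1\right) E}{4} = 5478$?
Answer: $i \sqrt{31010} \approx 176.1 i$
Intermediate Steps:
$E = -21912$ ($E = \left(-4\right) 5478 = -21912$)
$\sqrt{\left(\left(E + 16298\right) - 6002\right) - 19394} = \sqrt{\left(\left(-21912 + 16298\right) - 6002\right) - 19394} = \sqrt{\left(-5614 - 6002\right) - 19394} = \sqrt{-11616 - 19394} = \sqrt{-31010} = i \sqrt{31010}$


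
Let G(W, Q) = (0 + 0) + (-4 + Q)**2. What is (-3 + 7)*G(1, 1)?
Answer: 36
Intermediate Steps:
G(W, Q) = (-4 + Q)**2 (G(W, Q) = 0 + (-4 + Q)**2 = (-4 + Q)**2)
(-3 + 7)*G(1, 1) = (-3 + 7)*(-4 + 1)**2 = 4*(-3)**2 = 4*9 = 36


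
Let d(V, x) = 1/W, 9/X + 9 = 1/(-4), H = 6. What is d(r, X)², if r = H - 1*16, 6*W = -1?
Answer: 36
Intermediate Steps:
W = -⅙ (W = (⅙)*(-1) = -⅙ ≈ -0.16667)
X = -36/37 (X = 9/(-9 + 1/(-4)) = 9/(-9 - ¼) = 9/(-37/4) = 9*(-4/37) = -36/37 ≈ -0.97297)
r = -10 (r = 6 - 1*16 = 6 - 16 = -10)
d(V, x) = -6 (d(V, x) = 1/(-⅙) = -6)
d(r, X)² = (-6)² = 36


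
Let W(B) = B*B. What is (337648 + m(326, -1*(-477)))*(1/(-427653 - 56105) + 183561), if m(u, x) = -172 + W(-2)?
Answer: 1362178228315580/21989 ≈ 6.1948e+10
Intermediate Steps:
W(B) = B²
m(u, x) = -168 (m(u, x) = -172 + (-2)² = -172 + 4 = -168)
(337648 + m(326, -1*(-477)))*(1/(-427653 - 56105) + 183561) = (337648 - 168)*(1/(-427653 - 56105) + 183561) = 337480*(1/(-483758) + 183561) = 337480*(-1/483758 + 183561) = 337480*(88799102237/483758) = 1362178228315580/21989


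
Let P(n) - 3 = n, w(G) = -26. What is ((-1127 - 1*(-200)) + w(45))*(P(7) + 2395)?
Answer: -2291965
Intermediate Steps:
P(n) = 3 + n
((-1127 - 1*(-200)) + w(45))*(P(7) + 2395) = ((-1127 - 1*(-200)) - 26)*((3 + 7) + 2395) = ((-1127 + 200) - 26)*(10 + 2395) = (-927 - 26)*2405 = -953*2405 = -2291965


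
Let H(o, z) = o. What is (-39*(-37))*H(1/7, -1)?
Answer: 1443/7 ≈ 206.14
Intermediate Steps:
(-39*(-37))*H(1/7, -1) = -39*(-37)/7 = 1443*(⅐) = 1443/7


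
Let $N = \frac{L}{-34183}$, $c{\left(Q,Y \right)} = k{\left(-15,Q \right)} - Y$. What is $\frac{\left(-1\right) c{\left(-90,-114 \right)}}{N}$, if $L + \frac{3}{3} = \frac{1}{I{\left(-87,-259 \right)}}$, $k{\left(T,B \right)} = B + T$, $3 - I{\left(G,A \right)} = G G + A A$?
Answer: $- \frac{22964925609}{74648} \approx -3.0764 \cdot 10^{5}$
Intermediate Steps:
$I{\left(G,A \right)} = 3 - A^{2} - G^{2}$ ($I{\left(G,A \right)} = 3 - \left(G G + A A\right) = 3 - \left(G^{2} + A^{2}\right) = 3 - \left(A^{2} + G^{2}\right) = 3 - A^{2} - G^{2}$)
$c{\left(Q,Y \right)} = -15 + Q - Y$ ($c{\left(Q,Y \right)} = \left(Q - 15\right) - Y = \left(-15 + Q\right) - Y = -15 + Q - Y$)
$L = - \frac{74648}{74647}$ ($L = -1 + \frac{1}{3 - \left(-259\right)^{2} - \left(-87\right)^{2}} = -1 + \frac{1}{3 - 67081 - 7569} = -1 + \frac{1}{-74647} = -1 - \frac{1}{74647} = - \frac{74648}{74647} \approx -1.0$)
$N = \frac{74648}{2551658401}$ ($N = - \frac{74648}{74647 \left(-34183\right)} = \left(- \frac{74648}{74647}\right) \left(- \frac{1}{34183}\right) = \frac{74648}{2551658401} \approx 2.9255 \cdot 10^{-5}$)
$\frac{\left(-1\right) c{\left(-90,-114 \right)}}{N} = \frac{\left(-1\right) \left(-15 - 90 - -114\right)}{\frac{74648}{2551658401}} = - (-15 - 90 + 114) \frac{2551658401}{74648} = \left(-1\right) 9 \cdot \frac{2551658401}{74648} = \left(-9\right) \frac{2551658401}{74648} = - \frac{22964925609}{74648}$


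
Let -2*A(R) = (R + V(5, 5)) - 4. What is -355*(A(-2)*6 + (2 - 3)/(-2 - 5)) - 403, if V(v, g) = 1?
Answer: -40451/7 ≈ -5778.7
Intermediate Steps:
A(R) = 3/2 - R/2 (A(R) = -((R + 1) - 4)/2 = -((1 + R) - 4)/2 = -(-3 + R)/2 = 3/2 - R/2)
-355*(A(-2)*6 + (2 - 3)/(-2 - 5)) - 403 = -355*((3/2 - 1/2*(-2))*6 + (2 - 3)/(-2 - 5)) - 403 = -355*((3/2 + 1)*6 - 1/(-7)) - 403 = -355*((5/2)*6 - 1*(-1/7)) - 403 = -355*(15 + 1/7) - 403 = -355*106/7 - 403 = -37630/7 - 403 = -40451/7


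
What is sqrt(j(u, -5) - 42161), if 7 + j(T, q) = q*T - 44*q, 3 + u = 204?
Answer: I*sqrt(42953) ≈ 207.25*I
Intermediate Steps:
u = 201 (u = -3 + 204 = 201)
j(T, q) = -7 - 44*q + T*q (j(T, q) = -7 + (q*T - 44*q) = -7 + (T*q - 44*q) = -7 + (-44*q + T*q) = -7 - 44*q + T*q)
sqrt(j(u, -5) - 42161) = sqrt((-7 - 44*(-5) + 201*(-5)) - 42161) = sqrt((-7 + 220 - 1005) - 42161) = sqrt(-792 - 42161) = sqrt(-42953) = I*sqrt(42953)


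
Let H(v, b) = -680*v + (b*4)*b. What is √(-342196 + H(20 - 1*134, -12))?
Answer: 10*I*√2641 ≈ 513.91*I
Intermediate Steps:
H(v, b) = -680*v + 4*b² (H(v, b) = -680*v + (4*b)*b = -680*v + 4*b²)
√(-342196 + H(20 - 1*134, -12)) = √(-342196 + (-680*(20 - 1*134) + 4*(-12)²)) = √(-342196 + (-680*(20 - 134) + 4*144)) = √(-342196 + (-680*(-114) + 576)) = √(-342196 + (77520 + 576)) = √(-342196 + 78096) = √(-264100) = 10*I*√2641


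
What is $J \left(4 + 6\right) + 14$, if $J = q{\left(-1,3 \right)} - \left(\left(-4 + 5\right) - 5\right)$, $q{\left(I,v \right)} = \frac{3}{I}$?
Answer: $24$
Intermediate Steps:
$J = 1$ ($J = \frac{3}{-1} - \left(\left(-4 + 5\right) - 5\right) = 3 \left(-1\right) - \left(1 - 5\right) = -3 - -4 = -3 + 4 = 1$)
$J \left(4 + 6\right) + 14 = 1 \left(4 + 6\right) + 14 = 1 \cdot 10 + 14 = 10 + 14 = 24$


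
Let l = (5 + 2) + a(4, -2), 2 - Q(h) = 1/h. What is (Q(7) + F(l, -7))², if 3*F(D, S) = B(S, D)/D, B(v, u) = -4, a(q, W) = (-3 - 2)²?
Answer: 93025/28224 ≈ 3.2960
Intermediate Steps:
a(q, W) = 25 (a(q, W) = (-5)² = 25)
Q(h) = 2 - 1/h
l = 32 (l = (5 + 2) + 25 = 7 + 25 = 32)
F(D, S) = -4/(3*D) (F(D, S) = (-4/D)/3 = -4/(3*D))
(Q(7) + F(l, -7))² = ((2 - 1/7) - 4/3/32)² = ((2 - 1*⅐) - 4/3*1/32)² = ((2 - ⅐) - 1/24)² = (13/7 - 1/24)² = (305/168)² = 93025/28224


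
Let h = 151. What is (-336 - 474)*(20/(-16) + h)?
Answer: -242595/2 ≈ -1.2130e+5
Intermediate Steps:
(-336 - 474)*(20/(-16) + h) = (-336 - 474)*(20/(-16) + 151) = -810*(20*(-1/16) + 151) = -810*(-5/4 + 151) = -810*599/4 = -242595/2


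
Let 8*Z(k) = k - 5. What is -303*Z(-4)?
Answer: 2727/8 ≈ 340.88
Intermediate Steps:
Z(k) = -5/8 + k/8 (Z(k) = (k - 5)/8 = (-5 + k)/8 = -5/8 + k/8)
-303*Z(-4) = -303*(-5/8 + (⅛)*(-4)) = -303*(-5/8 - ½) = -303*(-9/8) = 2727/8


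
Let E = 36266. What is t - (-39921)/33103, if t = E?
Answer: 171507617/4729 ≈ 36267.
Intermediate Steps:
t = 36266
t - (-39921)/33103 = 36266 - (-39921)/33103 = 36266 - 1*(-5703/4729) = 36266 + 5703/4729 = 171507617/4729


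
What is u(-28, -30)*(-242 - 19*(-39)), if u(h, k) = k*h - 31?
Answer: 403691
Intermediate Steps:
u(h, k) = -31 + h*k (u(h, k) = h*k - 31 = -31 + h*k)
u(-28, -30)*(-242 - 19*(-39)) = (-31 - 28*(-30))*(-242 - 19*(-39)) = (-31 + 840)*(-242 + 741) = 809*499 = 403691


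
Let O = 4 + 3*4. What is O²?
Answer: 256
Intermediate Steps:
O = 16 (O = 4 + 12 = 16)
O² = 16² = 256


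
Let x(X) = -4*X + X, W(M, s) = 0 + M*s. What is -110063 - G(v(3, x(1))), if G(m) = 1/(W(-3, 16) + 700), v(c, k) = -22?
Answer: -71761077/652 ≈ -1.1006e+5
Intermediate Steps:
W(M, s) = M*s
x(X) = -3*X
G(m) = 1/652 (G(m) = 1/(-3*16 + 700) = 1/(-48 + 700) = 1/652)
-110063 - G(v(3, x(1))) = -110063 - 1*1/652 = -110063 - 1/652 = -71761077/652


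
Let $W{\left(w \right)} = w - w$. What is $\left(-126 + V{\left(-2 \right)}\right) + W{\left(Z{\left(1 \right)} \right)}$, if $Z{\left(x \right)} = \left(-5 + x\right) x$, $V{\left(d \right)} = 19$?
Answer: $-107$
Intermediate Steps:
$Z{\left(x \right)} = x \left(-5 + x\right)$
$W{\left(w \right)} = 0$
$\left(-126 + V{\left(-2 \right)}\right) + W{\left(Z{\left(1 \right)} \right)} = \left(-126 + 19\right) + 0 = -107 + 0 = -107$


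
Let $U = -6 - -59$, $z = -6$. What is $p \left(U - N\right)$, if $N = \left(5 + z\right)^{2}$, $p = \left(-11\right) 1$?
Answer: $-572$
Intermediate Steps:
$U = 53$ ($U = -6 + 59 = 53$)
$p = -11$
$N = 1$ ($N = \left(5 - 6\right)^{2} = \left(-1\right)^{2} = 1$)
$p \left(U - N\right) = - 11 \left(53 - 1\right) = \left(-11\right) 52 = -572$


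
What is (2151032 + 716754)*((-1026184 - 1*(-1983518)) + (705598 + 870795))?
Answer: 7266186818422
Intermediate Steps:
(2151032 + 716754)*((-1026184 - 1*(-1983518)) + (705598 + 870795)) = 2867786*((-1026184 + 1983518) + 1576393) = 2867786*(957334 + 1576393) = 2867786*2533727 = 7266186818422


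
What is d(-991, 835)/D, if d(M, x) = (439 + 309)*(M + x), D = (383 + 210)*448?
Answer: -7293/16604 ≈ -0.43923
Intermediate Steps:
D = 265664 (D = 593*448 = 265664)
d(M, x) = 748*M + 748*x (d(M, x) = 748*(M + x) = 748*M + 748*x)
d(-991, 835)/D = (748*(-991) + 748*835)/265664 = (-741268 + 624580)*(1/265664) = -116688*1/265664 = -7293/16604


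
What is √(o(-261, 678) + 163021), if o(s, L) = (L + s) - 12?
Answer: √163426 ≈ 404.26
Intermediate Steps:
o(s, L) = -12 + L + s
√(o(-261, 678) + 163021) = √((-12 + 678 - 261) + 163021) = √(405 + 163021) = √163426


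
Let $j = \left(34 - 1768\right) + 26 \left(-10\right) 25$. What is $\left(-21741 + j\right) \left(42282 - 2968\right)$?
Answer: $-1178437150$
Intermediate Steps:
$j = -8234$ ($j = \left(34 - 1768\right) - 6500 = -1734 - 6500 = -8234$)
$\left(-21741 + j\right) \left(42282 - 2968\right) = \left(-21741 - 8234\right) \left(42282 - 2968\right) = \left(-29975\right) 39314 = -1178437150$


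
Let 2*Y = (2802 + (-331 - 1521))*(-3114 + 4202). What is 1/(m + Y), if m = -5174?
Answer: 1/511626 ≈ 1.9546e-6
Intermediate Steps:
Y = 516800 (Y = ((2802 + (-331 - 1521))*(-3114 + 4202))/2 = ((2802 - 1852)*1088)/2 = (950*1088)/2 = (½)*1033600 = 516800)
1/(m + Y) = 1/(-5174 + 516800) = 1/511626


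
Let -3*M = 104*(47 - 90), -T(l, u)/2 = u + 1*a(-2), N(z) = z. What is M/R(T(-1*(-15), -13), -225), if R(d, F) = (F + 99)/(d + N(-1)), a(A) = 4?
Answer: -38012/189 ≈ -201.12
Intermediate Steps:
T(l, u) = -8 - 2*u (T(l, u) = -2*(u + 1*4) = -2*(u + 4) = -2*(4 + u) = -8 - 2*u)
M = 4472/3 (M = -104*(47 - 90)/3 = -104*(-43)/3 = -⅓*(-4472) = 4472/3 ≈ 1490.7)
R(d, F) = (99 + F)/(-1 + d) (R(d, F) = (F + 99)/(d - 1) = (99 + F)/(-1 + d))
M/R(T(-1*(-15), -13), -225) = 4472/(3*(((99 - 225)/(-1 + (-8 - 2*(-13)))))) = 4472/(3*((-126/(-1 + (-8 + 26))))) = 4472/(3*((-126/(-1 + 18)))) = 4472/(3*((-126/17))) = 4472/(3*(((1/17)*(-126)))) = 4472/(3*(-126/17)) = (4472/3)*(-17/126) = -38012/189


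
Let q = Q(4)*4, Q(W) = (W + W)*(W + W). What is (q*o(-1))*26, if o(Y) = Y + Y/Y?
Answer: 0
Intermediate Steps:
Q(W) = 4*W**2 (Q(W) = (2*W)*(2*W) = 4*W**2)
o(Y) = 1 + Y (o(Y) = Y + 1 = 1 + Y)
q = 256 (q = (4*4**2)*4 = (4*16)*4 = 64*4 = 256)
(q*o(-1))*26 = (256*(1 - 1))*26 = (256*0)*26 = 0*26 = 0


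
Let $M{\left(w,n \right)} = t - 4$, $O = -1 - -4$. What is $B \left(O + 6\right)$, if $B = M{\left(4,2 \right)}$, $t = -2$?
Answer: $-54$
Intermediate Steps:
$O = 3$ ($O = -1 + 4 = 3$)
$M{\left(w,n \right)} = -6$ ($M{\left(w,n \right)} = -2 - 4 = -6$)
$B = -6$
$B \left(O + 6\right) = - 6 \left(3 + 6\right) = \left(-6\right) 9 = -54$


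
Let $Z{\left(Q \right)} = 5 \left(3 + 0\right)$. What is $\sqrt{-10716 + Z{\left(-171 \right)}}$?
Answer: $3 i \sqrt{1189} \approx 103.45 i$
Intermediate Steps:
$Z{\left(Q \right)} = 15$ ($Z{\left(Q \right)} = 5 \cdot 3 = 15$)
$\sqrt{-10716 + Z{\left(-171 \right)}} = \sqrt{-10716 + 15} = \sqrt{-10701} = 3 i \sqrt{1189}$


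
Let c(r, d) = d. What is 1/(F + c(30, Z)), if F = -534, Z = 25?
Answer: -1/509 ≈ -0.0019646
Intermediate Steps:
1/(F + c(30, Z)) = 1/(-534 + 25) = 1/(-509) = -1/509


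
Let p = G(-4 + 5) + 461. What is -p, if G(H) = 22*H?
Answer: -483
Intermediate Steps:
p = 483 (p = 22*(-4 + 5) + 461 = 22*1 + 461 = 22 + 461 = 483)
-p = -1*483 = -483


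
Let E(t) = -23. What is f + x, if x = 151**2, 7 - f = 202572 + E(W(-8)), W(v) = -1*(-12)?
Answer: -179741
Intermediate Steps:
W(v) = 12
f = -202542 (f = 7 - (202572 - 23) = 7 - 1*202549 = 7 - 202549 = -202542)
x = 22801
f + x = -202542 + 22801 = -179741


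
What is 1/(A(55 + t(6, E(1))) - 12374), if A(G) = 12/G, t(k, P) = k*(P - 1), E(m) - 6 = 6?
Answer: -121/1497242 ≈ -8.0815e-5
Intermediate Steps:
E(m) = 12 (E(m) = 6 + 6 = 12)
t(k, P) = k*(-1 + P)
1/(A(55 + t(6, E(1))) - 12374) = 1/(12/(55 + 6*(-1 + 12)) - 12374) = 1/(12/(55 + 6*11) - 12374) = 1/(12/(55 + 66) - 12374) = 1/(12/121 - 12374) = 1/(-1497242/121) = -121/1497242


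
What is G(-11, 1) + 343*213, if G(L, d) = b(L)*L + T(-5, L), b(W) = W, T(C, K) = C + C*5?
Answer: 73150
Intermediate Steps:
T(C, K) = 6*C (T(C, K) = C + 5*C = 6*C)
G(L, d) = -30 + L² (G(L, d) = L*L + 6*(-5) = L² - 30 = -30 + L²)
G(-11, 1) + 343*213 = (-30 + (-11)²) + 343*213 = (-30 + 121) + 73059 = 91 + 73059 = 73150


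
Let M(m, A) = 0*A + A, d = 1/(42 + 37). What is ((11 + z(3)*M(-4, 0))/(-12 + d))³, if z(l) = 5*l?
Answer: -656234909/849278123 ≈ -0.77270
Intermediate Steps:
d = 1/79 ≈ 0.012658
M(m, A) = A (M(m, A) = 0 + A = A)
((11 + z(3)*M(-4, 0))/(-12 + d))³ = ((11 + (5*3)*0)/(-12 + 1/79))³ = ((11 + 15*0)/(-947/79))³ = ((11 + 0)*(-79/947))³ = (11*(-79/947))³ = (-869/947)³ = -656234909/849278123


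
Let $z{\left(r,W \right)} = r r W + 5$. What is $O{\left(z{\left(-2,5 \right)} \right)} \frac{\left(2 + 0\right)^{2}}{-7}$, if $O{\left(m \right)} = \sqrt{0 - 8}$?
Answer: $- \frac{8 i \sqrt{2}}{7} \approx - 1.6162 i$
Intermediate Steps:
$z{\left(r,W \right)} = 5 + W r^{2}$ ($z{\left(r,W \right)} = r^{2} W + 5 = W r^{2} + 5 = 5 + W r^{2}$)
$O{\left(m \right)} = 2 i \sqrt{2}$ ($O{\left(m \right)} = \sqrt{-8} = 2 i \sqrt{2}$)
$O{\left(z{\left(-2,5 \right)} \right)} \frac{\left(2 + 0\right)^{2}}{-7} = 2 i \sqrt{2} \frac{\left(2 + 0\right)^{2}}{-7} = 2 i \sqrt{2} \cdot 2^{2} \left(- \frac{1}{7}\right) = 2 i \sqrt{2} \cdot 4 \left(- \frac{1}{7}\right) = 2 i \sqrt{2} \left(- \frac{4}{7}\right) = - \frac{8 i \sqrt{2}}{7}$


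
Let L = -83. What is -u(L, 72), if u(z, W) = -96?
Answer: 96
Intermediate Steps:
-u(L, 72) = -1*(-96) = 96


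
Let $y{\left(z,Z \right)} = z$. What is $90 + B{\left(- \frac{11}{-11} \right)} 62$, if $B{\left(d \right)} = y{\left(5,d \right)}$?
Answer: $400$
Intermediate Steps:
$B{\left(d \right)} = 5$
$90 + B{\left(- \frac{11}{-11} \right)} 62 = 90 + 5 \cdot 62 = 90 + 310 = 400$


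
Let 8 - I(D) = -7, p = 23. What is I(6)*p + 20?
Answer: 365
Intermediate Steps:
I(D) = 15 (I(D) = 8 - 1*(-7) = 8 + 7 = 15)
I(6)*p + 20 = 15*23 + 20 = 345 + 20 = 365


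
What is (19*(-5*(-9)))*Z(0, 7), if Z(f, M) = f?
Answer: 0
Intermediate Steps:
(19*(-5*(-9)))*Z(0, 7) = (19*(-5*(-9)))*0 = (19*45)*0 = 855*0 = 0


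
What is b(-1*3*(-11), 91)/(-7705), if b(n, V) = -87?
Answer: 87/7705 ≈ 0.011291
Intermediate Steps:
b(-1*3*(-11), 91)/(-7705) = -87/(-7705) = -87*(-1/7705) = 87/7705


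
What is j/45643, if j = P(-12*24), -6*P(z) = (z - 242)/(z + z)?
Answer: -265/78871104 ≈ -3.3599e-6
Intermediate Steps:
P(z) = -(-242 + z)/(12*z) (P(z) = -(z - 242)/(6*(z + z)) = -(-242 + z)/(6*(2*z)) = -(-242 + z)*1/(2*z)/6 = -(-242 + z)/(12*z))
j = -265/1728 (j = (242 - (-12)*24)/(12*((-12*24))) = (1/12)*(242 - 1*(-288))/(-288) = (1/12)*(-1/288)*(242 + 288) = (1/12)*(-1/288)*530 = -265/1728 ≈ -0.15336)
j/45643 = -265/1728/45643 = -265/1728*1/45643 = -265/78871104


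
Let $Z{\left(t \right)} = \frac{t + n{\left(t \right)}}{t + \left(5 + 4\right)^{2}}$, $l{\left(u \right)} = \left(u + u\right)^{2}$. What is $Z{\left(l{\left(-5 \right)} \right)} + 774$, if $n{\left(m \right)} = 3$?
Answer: $\frac{140197}{181} \approx 774.57$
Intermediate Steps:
$l{\left(u \right)} = 4 u^{2}$ ($l{\left(u \right)} = \left(2 u\right)^{2} = 4 u^{2}$)
$Z{\left(t \right)} = \frac{3 + t}{81 + t}$ ($Z{\left(t \right)} = \frac{t + 3}{t + \left(5 + 4\right)^{2}} = \frac{3 + t}{t + 9^{2}} = \frac{3 + t}{t + 81} = \frac{3 + t}{81 + t}$)
$Z{\left(l{\left(-5 \right)} \right)} + 774 = \frac{3 + 4 \left(-5\right)^{2}}{81 + 4 \left(-5\right)^{2}} + 774 = \frac{3 + 4 \cdot 25}{81 + 4 \cdot 25} + 774 = \frac{3 + 100}{81 + 100} + 774 = \frac{1}{181} \cdot 103 + 774 = \frac{103}{181} + 774 = \frac{140197}{181}$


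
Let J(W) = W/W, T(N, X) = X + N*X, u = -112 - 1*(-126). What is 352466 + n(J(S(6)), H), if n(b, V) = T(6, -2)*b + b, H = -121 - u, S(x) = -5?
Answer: 352453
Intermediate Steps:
u = 14 (u = -112 + 126 = 14)
H = -135 (H = -121 - 1*14 = -121 - 14 = -135)
J(W) = 1
n(b, V) = -13*b (n(b, V) = (-2*(1 + 6))*b + b = (-2*7)*b + b = -14*b + b = -13*b)
352466 + n(J(S(6)), H) = 352466 - 13*1 = 352466 - 13 = 352453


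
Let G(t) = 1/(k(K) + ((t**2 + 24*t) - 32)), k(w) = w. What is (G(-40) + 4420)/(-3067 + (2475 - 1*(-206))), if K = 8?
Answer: -2722721/237776 ≈ -11.451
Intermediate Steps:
G(t) = 1/(-24 + t**2 + 24*t) (G(t) = 1/(8 + ((t**2 + 24*t) - 32)) = 1/(8 + (-32 + t**2 + 24*t)) = 1/(-24 + t**2 + 24*t))
(G(-40) + 4420)/(-3067 + (2475 - 1*(-206))) = (1/(-24 + (-40)**2 + 24*(-40)) + 4420)/(-3067 + (2475 - 1*(-206))) = (1/(-24 + 1600 - 960) + 4420)/(-3067 + (2475 + 206)) = (1/616 + 4420)/(-3067 + 2681) = (1/616 + 4420)/(-386) = (2722721/616)*(-1/386) = -2722721/237776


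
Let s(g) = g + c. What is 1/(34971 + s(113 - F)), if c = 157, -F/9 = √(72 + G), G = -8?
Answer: 1/35313 ≈ 2.8318e-5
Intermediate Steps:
F = -72 (F = -9*√(72 - 8) = -9*√64 = -9*8 = -72)
s(g) = 157 + g (s(g) = g + 157 = 157 + g)
1/(34971 + s(113 - F)) = 1/(34971 + (157 + (113 - 1*(-72)))) = 1/(34971 + (157 + (113 + 72))) = 1/(34971 + (157 + 185)) = 1/(34971 + 342) = 1/35313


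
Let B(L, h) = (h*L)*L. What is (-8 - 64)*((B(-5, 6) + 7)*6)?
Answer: -67824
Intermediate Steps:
B(L, h) = h*L² (B(L, h) = (L*h)*L = h*L²)
(-8 - 64)*((B(-5, 6) + 7)*6) = (-8 - 64)*((6*(-5)² + 7)*6) = -72*(6*25 + 7)*6 = -72*(150 + 7)*6 = -11304*6 = -72*942 = -67824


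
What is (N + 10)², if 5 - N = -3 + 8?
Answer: 100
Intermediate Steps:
N = 0 (N = 5 - (-3 + 8) = 5 - 1*5 = 5 - 5 = 0)
(N + 10)² = (0 + 10)² = 10² = 100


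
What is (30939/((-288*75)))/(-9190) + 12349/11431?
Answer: 817226519903/756366408000 ≈ 1.0805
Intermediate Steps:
(30939/((-288*75)))/(-9190) + 12349/11431 = (30939/(-21600))*(-1/9190) + 12349*(1/11431) = (30939*(-1/21600))*(-1/9190) + 12349/11431 = -10313/7200*(-1/9190) + 12349/11431 = 10313/66168000 + 12349/11431 = 817226519903/756366408000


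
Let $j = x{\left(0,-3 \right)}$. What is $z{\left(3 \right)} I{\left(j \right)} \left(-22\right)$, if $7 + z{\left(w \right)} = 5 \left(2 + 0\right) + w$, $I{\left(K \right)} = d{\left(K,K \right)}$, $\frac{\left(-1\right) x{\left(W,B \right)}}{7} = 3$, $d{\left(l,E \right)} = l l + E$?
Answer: $-55440$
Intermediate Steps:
$d{\left(l,E \right)} = E + l^{2}$ ($d{\left(l,E \right)} = l^{2} + E = E + l^{2}$)
$x{\left(W,B \right)} = -21$ ($x{\left(W,B \right)} = \left(-7\right) 3 = -21$)
$j = -21$
$I{\left(K \right)} = K + K^{2}$
$z{\left(w \right)} = 3 + w$ ($z{\left(w \right)} = -7 + \left(5 \left(2 + 0\right) + w\right) = -7 + \left(5 \cdot 2 + w\right) = -7 + \left(10 + w\right) = 3 + w$)
$z{\left(3 \right)} I{\left(j \right)} \left(-22\right) = \left(3 + 3\right) \left(- 21 \left(1 - 21\right)\right) \left(-22\right) = 6 \left(\left(-21\right) \left(-20\right)\right) \left(-22\right) = 6 \cdot 420 \left(-22\right) = 2520 \left(-22\right) = -55440$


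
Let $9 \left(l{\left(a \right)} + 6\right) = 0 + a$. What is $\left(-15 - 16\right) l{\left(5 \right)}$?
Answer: $\frac{1519}{9} \approx 168.78$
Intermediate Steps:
$l{\left(a \right)} = -6 + \frac{a}{9}$ ($l{\left(a \right)} = -6 + \frac{0 + a}{9} = -6 + \frac{a}{9}$)
$\left(-15 - 16\right) l{\left(5 \right)} = \left(-15 - 16\right) \left(-6 + \frac{1}{9} \cdot 5\right) = - 31 \left(-6 + \frac{5}{9}\right) = \left(-31\right) \left(- \frac{49}{9}\right) = \frac{1519}{9}$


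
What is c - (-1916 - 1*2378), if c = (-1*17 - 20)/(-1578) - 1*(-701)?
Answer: 7882147/1578 ≈ 4995.0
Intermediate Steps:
c = 1106215/1578 (c = (-17 - 20)*(-1/1578) + 701 = -37*(-1/1578) + 701 = 37/1578 + 701 = 1106215/1578 ≈ 701.02)
c - (-1916 - 1*2378) = 1106215/1578 - (-1916 - 1*2378) = 1106215/1578 - (-1916 - 2378) = 1106215/1578 - 1*(-4294) = 1106215/1578 + 4294 = 7882147/1578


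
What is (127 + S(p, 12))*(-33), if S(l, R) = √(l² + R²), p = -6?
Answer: -4191 - 198*√5 ≈ -4633.7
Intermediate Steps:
S(l, R) = √(R² + l²)
(127 + S(p, 12))*(-33) = (127 + √(12² + (-6)²))*(-33) = (127 + √(144 + 36))*(-33) = (127 + √180)*(-33) = (127 + 6*√5)*(-33) = -4191 - 198*√5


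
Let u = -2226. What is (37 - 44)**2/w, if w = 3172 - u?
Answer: 49/5398 ≈ 0.0090774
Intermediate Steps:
w = 5398 (w = 3172 - 1*(-2226) = 3172 + 2226 = 5398)
(37 - 44)**2/w = (37 - 44)**2/5398 = (-7)**2*(1/5398) = 49*(1/5398) = 49/5398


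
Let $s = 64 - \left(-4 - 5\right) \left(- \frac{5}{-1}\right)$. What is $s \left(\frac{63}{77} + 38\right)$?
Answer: $\frac{46543}{11} \approx 4231.2$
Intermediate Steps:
$s = 109$ ($s = 64 - - 9 \left(\left(-5\right) \left(-1\right)\right) = 64 - \left(-9\right) 5 = 64 - -45 = 64 + 45 = 109$)
$s \left(\frac{63}{77} + 38\right) = 109 \left(\frac{63}{77} + 38\right) = 109 \left(63 \cdot \frac{1}{77} + 38\right) = 109 \left(\frac{9}{11} + 38\right) = 109 \cdot \frac{427}{11} = \frac{46543}{11}$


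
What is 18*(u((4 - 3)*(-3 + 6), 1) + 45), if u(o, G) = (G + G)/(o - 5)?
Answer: 792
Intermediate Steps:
u(o, G) = 2*G/(-5 + o) (u(o, G) = (2*G)/(-5 + o) = 2*G/(-5 + o))
18*(u((4 - 3)*(-3 + 6), 1) + 45) = 18*(2*1/(-5 + (4 - 3)*(-3 + 6)) + 45) = 18*(2*1/(-5 + 1*3) + 45) = 18*(2*1/(-5 + 3) + 45) = 18*(2*1/(-2) + 45) = 18*(2*1*(-1/2) + 45) = 18*(-1 + 45) = 18*44 = 792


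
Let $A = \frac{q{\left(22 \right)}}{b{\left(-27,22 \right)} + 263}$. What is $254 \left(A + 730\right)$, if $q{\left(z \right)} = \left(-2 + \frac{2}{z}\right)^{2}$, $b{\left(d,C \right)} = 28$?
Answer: $\frac{2176311878}{11737} \approx 1.8542 \cdot 10^{5}$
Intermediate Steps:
$A = \frac{147}{11737}$ ($A = \frac{4 \cdot \frac{1}{484} \left(-1 + 22\right)^{2}}{28 + 263} = \frac{4 \cdot \frac{1}{484} \cdot 21^{2}}{291} = 4 \cdot \frac{1}{484} \cdot 441 \cdot \frac{1}{291} = \frac{441}{121} \cdot \frac{1}{291} = \frac{147}{11737} \approx 0.012525$)
$254 \left(A + 730\right) = 254 \left(\frac{147}{11737} + 730\right) = 254 \cdot \frac{8568157}{11737} = \frac{2176311878}{11737}$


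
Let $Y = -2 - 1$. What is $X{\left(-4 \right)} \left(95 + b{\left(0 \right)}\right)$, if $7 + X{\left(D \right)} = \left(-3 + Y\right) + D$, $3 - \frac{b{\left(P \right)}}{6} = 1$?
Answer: $-1819$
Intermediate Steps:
$b{\left(P \right)} = 12$ ($b{\left(P \right)} = 18 - 6 = 12$)
$Y = -3$
$X{\left(D \right)} = -13 + D$ ($X{\left(D \right)} = -7 + \left(\left(-3 - 3\right) + D\right) = -7 + \left(-6 + D\right) = -13 + D$)
$X{\left(-4 \right)} \left(95 + b{\left(0 \right)}\right) = \left(-13 - 4\right) \left(95 + 12\right) = \left(-17\right) 107 = -1819$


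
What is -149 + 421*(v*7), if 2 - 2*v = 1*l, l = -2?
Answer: 5745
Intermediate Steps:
v = 2 (v = 1 - (-2)/2 = 1 - 1/2*(-2) = 1 + 1 = 2)
-149 + 421*(v*7) = -149 + 421*(2*7) = -149 + 421*14 = -149 + 5894 = 5745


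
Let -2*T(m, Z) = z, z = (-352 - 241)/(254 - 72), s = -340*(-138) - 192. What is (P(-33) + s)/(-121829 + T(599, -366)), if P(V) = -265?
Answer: -16912532/44345163 ≈ -0.38138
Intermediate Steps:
s = 46728 (s = 46920 - 192 = 46728)
z = -593/182 ≈ -3.2582
T(m, Z) = 593/364 (T(m, Z) = -½*(-593/182) = 593/364)
(P(-33) + s)/(-121829 + T(599, -366)) = (-265 + 46728)/(-121829 + 593/364) = 46463/(-44345163/364) = 46463*(-364/44345163) = -16912532/44345163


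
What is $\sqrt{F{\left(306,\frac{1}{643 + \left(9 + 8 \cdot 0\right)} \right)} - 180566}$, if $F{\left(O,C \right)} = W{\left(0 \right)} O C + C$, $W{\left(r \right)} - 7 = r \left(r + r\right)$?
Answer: $\frac{i \sqrt{19189482907}}{326} \approx 424.93 i$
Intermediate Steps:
$W{\left(r \right)} = 7 + 2 r^{2}$ ($W{\left(r \right)} = 7 + r \left(r + r\right) = 7 + r 2 r = 7 + 2 r^{2}$)
$F{\left(O,C \right)} = C + 7 C O$ ($F{\left(O,C \right)} = \left(7 + 2 \cdot 0^{2}\right) O C + C = \left(7 + 2 \cdot 0\right) O C + C = \left(7 + 0\right) O C + C = 7 O C + C = 7 C O + C = C + 7 C O$)
$\sqrt{F{\left(306,\frac{1}{643 + \left(9 + 8 \cdot 0\right)} \right)} - 180566} = \sqrt{\frac{1 + 7 \cdot 306}{643 + \left(9 + 8 \cdot 0\right)} - 180566} = \sqrt{\frac{1 + 2142}{643 + \left(9 + 0\right)} - 180566} = \sqrt{\frac{1}{643 + 9} \cdot 2143 - 180566} = \sqrt{\frac{1}{652} \cdot 2143 - 180566} = \sqrt{\frac{2143}{652} - 180566} = \sqrt{- \frac{117726889}{652}} = \frac{i \sqrt{19189482907}}{326}$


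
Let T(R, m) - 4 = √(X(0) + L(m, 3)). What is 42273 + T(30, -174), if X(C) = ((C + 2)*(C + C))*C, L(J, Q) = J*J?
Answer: 42451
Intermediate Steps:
L(J, Q) = J²
X(C) = 2*C²*(2 + C) (X(C) = ((2 + C)*(2*C))*C = (2*C*(2 + C))*C = 2*C²*(2 + C))
T(R, m) = 4 + √(m²) (T(R, m) = 4 + √(2*0²*(2 + 0) + m²) = 4 + √(2*0*2 + m²) = 4 + √(0 + m²) = 4 + √(m²))
42273 + T(30, -174) = 42273 + (4 + √((-174)²)) = 42273 + (4 + √30276) = 42273 + (4 + 174) = 42273 + 178 = 42451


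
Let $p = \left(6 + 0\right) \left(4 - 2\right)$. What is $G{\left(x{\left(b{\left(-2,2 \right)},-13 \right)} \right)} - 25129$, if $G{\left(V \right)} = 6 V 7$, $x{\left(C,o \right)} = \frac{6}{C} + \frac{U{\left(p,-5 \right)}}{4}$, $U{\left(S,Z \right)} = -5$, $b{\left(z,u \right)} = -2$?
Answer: $- \frac{50615}{2} \approx -25308.0$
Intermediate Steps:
$p = 12$ ($p = 6 \cdot 2 = 12$)
$x{\left(C,o \right)} = - \frac{5}{4} + \frac{6}{C}$ ($x{\left(C,o \right)} = \frac{6}{C} - \frac{5}{4} = - \frac{5}{4} + \frac{6}{C}$)
$G{\left(V \right)} = 42 V$
$G{\left(x{\left(b{\left(-2,2 \right)},-13 \right)} \right)} - 25129 = 42 \left(- \frac{5}{4} + \frac{6}{-2}\right) - 25129 = 42 \left(- \frac{5}{4} + 6 \left(- \frac{1}{2}\right)\right) - 25129 = 42 \left(- \frac{5}{4} - 3\right) - 25129 = 42 \left(- \frac{17}{4}\right) - 25129 = - \frac{357}{2} - 25129 = - \frac{50615}{2}$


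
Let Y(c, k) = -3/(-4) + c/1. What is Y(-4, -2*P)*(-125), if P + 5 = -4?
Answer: 1625/4 ≈ 406.25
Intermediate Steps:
P = -9 (P = -5 - 4 = -9)
Y(c, k) = 3/4 + c (Y(c, k) = -3*(-1/4) + c*1 = 3/4 + c)
Y(-4, -2*P)*(-125) = (3/4 - 4)*(-125) = -13/4*(-125) = 1625/4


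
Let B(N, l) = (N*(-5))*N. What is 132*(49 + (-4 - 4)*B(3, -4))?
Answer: 53988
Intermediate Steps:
B(N, l) = -5*N² (B(N, l) = (-5*N)*N = -5*N²)
132*(49 + (-4 - 4)*B(3, -4)) = 132*(49 + (-4 - 4)*(-5*3²)) = 132*(49 - (-40)*9) = 132*(49 - 8*(-45)) = 132*(49 + 360) = 132*409 = 53988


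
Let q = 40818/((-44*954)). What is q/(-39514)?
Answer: 6803/276439944 ≈ 2.4609e-5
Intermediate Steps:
q = -6803/6996 (q = 40818/(-41976) = 40818*(-1/41976) = -6803/6996 ≈ -0.97241)
q/(-39514) = -6803/6996/(-39514) = -6803/6996*(-1/39514) = 6803/276439944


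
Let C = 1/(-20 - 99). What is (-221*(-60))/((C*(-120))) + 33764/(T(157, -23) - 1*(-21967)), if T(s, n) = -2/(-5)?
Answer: 2888940903/219674 ≈ 13151.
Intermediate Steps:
C = -1/119 (C = 1/(-119) = -1/119 ≈ -0.0084034)
T(s, n) = 2/5 (T(s, n) = -2*(-1/5) = 2/5)
(-221*(-60))/((C*(-120))) + 33764/(T(157, -23) - 1*(-21967)) = (-221*(-60))/((-1/119*(-120))) + 33764/(2/5 - 1*(-21967)) = 13260/(120/119) + 33764/(2/5 + 21967) = 13260*(119/120) + 33764/(109837/5) = 26299/2 + 33764*(5/109837) = 26299/2 + 168820/109837 = 2888940903/219674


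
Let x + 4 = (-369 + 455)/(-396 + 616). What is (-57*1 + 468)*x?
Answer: -163167/110 ≈ -1483.3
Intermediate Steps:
x = -397/110 (x = -4 + (-369 + 455)/(-396 + 616) = -4 + 86/220 = -4 + 86*(1/220) = -4 + 43/110 = -397/110 ≈ -3.6091)
(-57*1 + 468)*x = (-57*1 + 468)*(-397/110) = (-57 + 468)*(-397/110) = 411*(-397/110) = -163167/110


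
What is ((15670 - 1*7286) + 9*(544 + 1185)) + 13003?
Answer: 36948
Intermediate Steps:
((15670 - 1*7286) + 9*(544 + 1185)) + 13003 = ((15670 - 7286) + 9*1729) + 13003 = (8384 + 15561) + 13003 = 23945 + 13003 = 36948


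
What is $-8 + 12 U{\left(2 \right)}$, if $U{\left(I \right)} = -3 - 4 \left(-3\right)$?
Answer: $100$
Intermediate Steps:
$U{\left(I \right)} = 9$ ($U{\left(I \right)} = -3 - -12 = -3 + 12 = 9$)
$-8 + 12 U{\left(2 \right)} = -8 + 12 \cdot 9 = -8 + 108 = 100$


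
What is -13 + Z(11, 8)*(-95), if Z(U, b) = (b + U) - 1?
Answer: -1723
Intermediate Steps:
Z(U, b) = -1 + U + b (Z(U, b) = (U + b) - 1 = -1 + U + b)
-13 + Z(11, 8)*(-95) = -13 + (-1 + 11 + 8)*(-95) = -13 + 18*(-95) = -13 - 1710 = -1723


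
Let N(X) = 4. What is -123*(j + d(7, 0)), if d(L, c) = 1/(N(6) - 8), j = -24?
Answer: 11931/4 ≈ 2982.8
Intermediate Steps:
d(L, c) = -¼ (d(L, c) = 1/(4 - 8) = 1/(-4) = -¼)
-123*(j + d(7, 0)) = -123*(-24 - ¼) = -123*(-97/4) = 11931/4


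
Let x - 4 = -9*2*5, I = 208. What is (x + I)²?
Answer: 14884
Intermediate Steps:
x = -86 (x = 4 - 9*2*5 = 4 - 18*5 = 4 - 90 = -86)
(x + I)² = (-86 + 208)² = 122² = 14884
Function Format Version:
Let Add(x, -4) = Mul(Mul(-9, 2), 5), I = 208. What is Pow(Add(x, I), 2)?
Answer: 14884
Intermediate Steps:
x = -86 (x = Add(4, Mul(Mul(-9, 2), 5)) = Add(4, Mul(-18, 5)) = Add(4, -90) = -86)
Pow(Add(x, I), 2) = Pow(Add(-86, 208), 2) = Pow(122, 2) = 14884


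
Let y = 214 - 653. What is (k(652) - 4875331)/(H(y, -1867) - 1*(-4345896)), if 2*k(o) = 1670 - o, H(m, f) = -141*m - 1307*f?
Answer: -2437411/3423982 ≈ -0.71186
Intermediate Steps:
y = -439
H(m, f) = -1307*f - 141*m
k(o) = 835 - o/2 (k(o) = (1670 - o)/2 = 835 - o/2)
(k(652) - 4875331)/(H(y, -1867) - 1*(-4345896)) = ((835 - ½*652) - 4875331)/((-1307*(-1867) - 141*(-439)) - 1*(-4345896)) = ((835 - 326) - 4875331)/((2440169 + 61899) + 4345896) = (509 - 4875331)/(2502068 + 4345896) = -4874822/6847964 = -4874822*1/6847964 = -2437411/3423982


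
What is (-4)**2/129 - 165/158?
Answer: -18757/20382 ≈ -0.92027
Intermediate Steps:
(-4)**2/129 - 165/158 = 16*(1/129) - 165*1/158 = 16/129 - 165/158 = -18757/20382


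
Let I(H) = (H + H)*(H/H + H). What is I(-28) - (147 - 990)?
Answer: 2355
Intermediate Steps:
I(H) = 2*H*(1 + H) (I(H) = (2*H)*(1 + H) = 2*H*(1 + H))
I(-28) - (147 - 990) = 2*(-28)*(1 - 28) - (147 - 990) = 2*(-28)*(-27) - 1*(-843) = 1512 + 843 = 2355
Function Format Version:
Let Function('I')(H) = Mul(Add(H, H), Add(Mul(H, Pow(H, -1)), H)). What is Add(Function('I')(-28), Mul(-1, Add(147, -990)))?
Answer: 2355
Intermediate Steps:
Function('I')(H) = Mul(2, H, Add(1, H)) (Function('I')(H) = Mul(Mul(2, H), Add(1, H)) = Mul(2, H, Add(1, H)))
Add(Function('I')(-28), Mul(-1, Add(147, -990))) = Add(Mul(2, -28, Add(1, -28)), Mul(-1, Add(147, -990))) = Add(Mul(2, -28, -27), Mul(-1, -843)) = Add(1512, 843) = 2355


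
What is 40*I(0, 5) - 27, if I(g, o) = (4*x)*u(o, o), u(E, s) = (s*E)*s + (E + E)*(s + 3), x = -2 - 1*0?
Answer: -65627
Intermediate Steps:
x = -2 (x = -2 + 0 = -2)
u(E, s) = E*s² + 2*E*(3 + s) (u(E, s) = (E*s)*s + (2*E)*(3 + s) = E*s² + 2*E*(3 + s))
I(g, o) = -8*o*(6 + o² + 2*o) (I(g, o) = (4*(-2))*(o*(6 + o² + 2*o)) = -8*o*(6 + o² + 2*o))
40*I(0, 5) - 27 = 40*(-8*5*(6 + 5² + 2*5)) - 27 = 40*(-8*5*(6 + 25 + 10)) - 27 = 40*(-8*5*41) - 27 = 40*(-1640) - 27 = -65600 - 27 = -65627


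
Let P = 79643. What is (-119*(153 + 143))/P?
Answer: -35224/79643 ≈ -0.44227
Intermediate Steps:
(-119*(153 + 143))/P = -119*(153 + 143)/79643 = -119*296*(1/79643) = -35224*1/79643 = -35224/79643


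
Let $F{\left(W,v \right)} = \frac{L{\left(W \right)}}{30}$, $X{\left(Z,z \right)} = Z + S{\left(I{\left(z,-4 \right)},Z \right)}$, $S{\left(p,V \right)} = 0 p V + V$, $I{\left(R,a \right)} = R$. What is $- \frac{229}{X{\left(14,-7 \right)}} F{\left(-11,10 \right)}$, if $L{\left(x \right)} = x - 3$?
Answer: $\frac{229}{60} \approx 3.8167$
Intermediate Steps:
$S{\left(p,V \right)} = V$ ($S{\left(p,V \right)} = 0 V + V = 0 + V = V$)
$L{\left(x \right)} = -3 + x$ ($L{\left(x \right)} = x - 3 = -3 + x$)
$X{\left(Z,z \right)} = 2 Z$ ($X{\left(Z,z \right)} = Z + Z = 2 Z$)
$F{\left(W,v \right)} = - \frac{1}{10} + \frac{W}{30}$ ($F{\left(W,v \right)} = \frac{-3 + W}{30} = \left(-3 + W\right) \frac{1}{30} = - \frac{1}{10} + \frac{W}{30}$)
$- \frac{229}{X{\left(14,-7 \right)}} F{\left(-11,10 \right)} = - \frac{229}{2 \cdot 14} \left(- \frac{1}{10} + \frac{1}{30} \left(-11\right)\right) = - \frac{229}{28} \left(- \frac{1}{10} - \frac{11}{30}\right) = \left(-229\right) \frac{1}{28} \left(- \frac{7}{15}\right) = \left(- \frac{229}{28}\right) \left(- \frac{7}{15}\right) = \frac{229}{60}$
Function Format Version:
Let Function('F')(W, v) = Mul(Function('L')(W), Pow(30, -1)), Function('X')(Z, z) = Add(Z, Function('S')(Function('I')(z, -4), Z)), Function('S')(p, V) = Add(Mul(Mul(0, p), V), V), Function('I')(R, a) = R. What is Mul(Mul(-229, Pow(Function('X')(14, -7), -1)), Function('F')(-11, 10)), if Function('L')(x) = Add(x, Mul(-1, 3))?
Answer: Rational(229, 60) ≈ 3.8167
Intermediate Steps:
Function('S')(p, V) = V (Function('S')(p, V) = Add(Mul(0, V), V) = Add(0, V) = V)
Function('L')(x) = Add(-3, x) (Function('L')(x) = Add(x, -3) = Add(-3, x))
Function('X')(Z, z) = Mul(2, Z) (Function('X')(Z, z) = Add(Z, Z) = Mul(2, Z))
Function('F')(W, v) = Add(Rational(-1, 10), Mul(Rational(1, 30), W)) (Function('F')(W, v) = Mul(Add(-3, W), Pow(30, -1)) = Mul(Add(-3, W), Rational(1, 30)) = Add(Rational(-1, 10), Mul(Rational(1, 30), W)))
Mul(Mul(-229, Pow(Function('X')(14, -7), -1)), Function('F')(-11, 10)) = Mul(Mul(-229, Pow(Mul(2, 14), -1)), Add(Rational(-1, 10), Mul(Rational(1, 30), -11))) = Mul(Mul(-229, Pow(28, -1)), Add(Rational(-1, 10), Rational(-11, 30))) = Mul(Mul(-229, Rational(1, 28)), Rational(-7, 15)) = Mul(Rational(-229, 28), Rational(-7, 15)) = Rational(229, 60)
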